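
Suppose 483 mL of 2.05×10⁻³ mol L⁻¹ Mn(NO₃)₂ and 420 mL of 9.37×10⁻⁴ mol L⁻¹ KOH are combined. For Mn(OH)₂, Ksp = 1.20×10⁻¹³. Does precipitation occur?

The combined volume is 903 mL.
[Mn²⁺] = (2.05×10⁻³)(483)/903 = 1.10×10⁻³ mol L⁻¹
[OH⁻] = (9.37×10⁻⁴)(420)/903 = 4.36×10⁻⁴ mol L⁻¹
Q = [Mn²⁺][OH⁻]^2 = 2.08×10⁻¹⁰
Q = 2.08×10⁻¹⁰ > Ksp = 1.20×10⁻¹³, so the solution is supersaturated and Mn(OH)₂ precipitates.

Yes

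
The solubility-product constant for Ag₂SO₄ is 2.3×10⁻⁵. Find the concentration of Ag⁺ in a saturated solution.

Ag₂SO₄(s) ⇌ 2 Ag⁺(aq) + SO₄²⁻(aq)
With molar solubility s: [Ag⁺] = 2s, [SO₄²⁻] = s.
Ksp = [Ag⁺]^2[SO₄²⁻] = (2s)^2 · s = 4s^3 = 2.3×10⁻⁵
s = 1.8×10⁻² M
[Ag⁺] = 2s = 3.6×10⁻² M

3.6×10⁻² M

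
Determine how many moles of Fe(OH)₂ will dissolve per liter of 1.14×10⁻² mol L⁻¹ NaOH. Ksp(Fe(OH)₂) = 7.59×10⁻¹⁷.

5.84×10⁻¹³ M

Fe(OH)₂(s) ⇌ Fe²⁺(aq) + 2 OH⁻(aq)
OH⁻ is already present at 1.14×10⁻² mol L⁻¹. If s mol/L of Fe(OH)₂ dissolves, [Fe²⁺] = s while [OH⁻] ≈ 1.14×10⁻² mol L⁻¹.
Ksp = [Fe²⁺][OH⁻]^2 = s(1.14×10⁻²)^2
s = 7.59×10⁻¹⁷ / (1.14×10⁻²)^2 = 5.84×10⁻¹³
s = 5.84×10⁻¹³ mol L⁻¹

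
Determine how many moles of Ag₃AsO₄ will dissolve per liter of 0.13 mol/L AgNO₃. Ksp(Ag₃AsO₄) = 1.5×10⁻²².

6.8×10⁻²⁰ M

Ag₃AsO₄(s) ⇌ 3 Ag⁺(aq) + AsO₄³⁻(aq)
Let s be the solubility of Ag₃AsO₄ here. The common ion gives [Ag⁺] ≈ 0.13 mol/L, and [AsO₄³⁻] = s.
Ksp = [Ag⁺]^3[AsO₄³⁻] = (0.13)^3s
s = 1.5×10⁻²² / (0.13)^3 = 6.8×10⁻²⁰
s = 6.8×10⁻²⁰ mol/L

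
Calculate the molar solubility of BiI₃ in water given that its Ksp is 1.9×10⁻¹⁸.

1.6×10⁻⁵ M

BiI₃(s) ⇌ Bi³⁺(aq) + 3 I⁻(aq)
For each mole of BiI₃ that dissolves per liter, [Bi³⁺] = s and [I⁻] = 3s; let s denote this solubility.
Ksp = [Bi³⁺][I⁻]^3 = s · (3s)^3 = 27s^4
27s^4 = 1.9×10⁻¹⁸  ⇒  s^4 = 7.0×10⁻²⁰
s = 1.6×10⁻⁵ mol L⁻¹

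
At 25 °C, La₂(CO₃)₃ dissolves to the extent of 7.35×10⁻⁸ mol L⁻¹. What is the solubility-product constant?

La₂(CO₃)₃(s) ⇌ 2 La³⁺(aq) + 3 CO₃²⁻(aq)
For each mole of La₂(CO₃)₃ that dissolves per liter, [La³⁺] = 2s and [CO₃²⁻] = 3s; let s denote this solubility.
Ksp = [La³⁺]^2[CO₃²⁻]^3 = (2s)^2 · (3s)^3 = 108s^5
Ksp = 108 × (7.35×10⁻⁸)^5 = 2.32×10⁻³⁴

Ksp = 2.32×10⁻³⁴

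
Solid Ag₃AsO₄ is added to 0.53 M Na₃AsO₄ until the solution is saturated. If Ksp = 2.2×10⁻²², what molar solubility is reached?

2.5×10⁻⁸ M

Ag₃AsO₄(s) ⇌ 3 Ag⁺(aq) + AsO₄³⁻(aq)
Let s be the solubility of Ag₃AsO₄ here. The common ion gives [AsO₄³⁻] ≈ 0.53 M, and [Ag⁺] = 3s.
Ksp = [Ag⁺]^3[AsO₄³⁻] = (3s)^3(0.53)
(3s)^3 = 2.2×10⁻²² / (0.53) = 4.2×10⁻²²
s = 2.5×10⁻⁸ M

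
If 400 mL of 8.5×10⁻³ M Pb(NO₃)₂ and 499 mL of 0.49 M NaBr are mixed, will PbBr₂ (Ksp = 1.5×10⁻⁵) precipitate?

Total volume after mixing = 400 + 499 = 899 mL.
[Pb²⁺] = (8.5×10⁻³)(400)/899 = 3.8×10⁻³ M
[Br⁻] = (0.49)(499)/899 = 0.27 M
Q = [Pb²⁺][Br⁻]^2 = 2.8×10⁻⁴
Because Q > Ksp (2.8×10⁻⁴ vs 1.5×10⁻⁵), a precipitate of PbBr₂ forms.

Yes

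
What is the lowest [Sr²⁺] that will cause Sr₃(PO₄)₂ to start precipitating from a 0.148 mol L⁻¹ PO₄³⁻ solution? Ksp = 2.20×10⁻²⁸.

Precipitation of each salt begins when its ion product equals Ksp.
Sr₃(PO₄)₂(s) ⇌ 3 Sr²⁺(aq) + 2 PO₄³⁻(aq)
Ksp = [Sr²⁺]^3[PO₄³⁻]^2 = [Sr²⁺]^3(0.148)^2
[Sr²⁺]^3 = 2.20×10⁻²⁸ / (0.148)^2 = 1.00×10⁻²⁶
[Sr²⁺] = 2.16×10⁻⁹ mol L⁻¹

2.16×10⁻⁹ M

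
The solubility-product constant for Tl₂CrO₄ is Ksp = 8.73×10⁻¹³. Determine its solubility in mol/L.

6.02×10⁻⁵ M

Tl₂CrO₄(s) ⇌ 2 Tl⁺(aq) + CrO₄²⁻(aq)
With molar solubility s: [Tl⁺] = 2s, [CrO₄²⁻] = s.
Ksp = [Tl⁺]^2[CrO₄²⁻] = (2s)^2 · s = 4s^3
4s^3 = 8.73×10⁻¹³  ⇒  s^3 = 2.18×10⁻¹³
Taking the 3rd root, s = 6.02×10⁻⁵ mol/L.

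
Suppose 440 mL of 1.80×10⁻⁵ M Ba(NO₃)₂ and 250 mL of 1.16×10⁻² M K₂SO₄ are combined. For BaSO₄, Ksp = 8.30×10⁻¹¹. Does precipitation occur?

After mixing, V = 440 mL + 250 mL = 690 mL.
[Ba²⁺] = (1.80×10⁻⁵)(440)/690 = 1.15×10⁻⁵ M
[SO₄²⁻] = (1.16×10⁻²)(250)/690 = 4.20×10⁻³ M
Q = [Ba²⁺][SO₄²⁻] = 4.82×10⁻⁸
Q = 4.82×10⁻⁸ > Ksp = 8.30×10⁻¹¹, so the solution is supersaturated and BaSO₄ precipitates.

Yes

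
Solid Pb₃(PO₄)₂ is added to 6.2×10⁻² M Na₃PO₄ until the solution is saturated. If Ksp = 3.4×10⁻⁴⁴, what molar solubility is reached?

Pb₃(PO₄)₂(s) ⇌ 3 Pb²⁺(aq) + 2 PO₄³⁻(aq)
Let s be the solubility of Pb₃(PO₄)₂ here. The common ion gives [PO₄³⁻] ≈ 6.2×10⁻² M, and [Pb²⁺] = 3s.
Ksp = [Pb²⁺]^3[PO₄³⁻]^2 = (3s)^3(6.2×10⁻²)^2
(3s)^3 = 3.4×10⁻⁴⁴ / (6.2×10⁻²)^2 = 8.8×10⁻⁴²
s = 6.9×10⁻¹⁵ M

6.9×10⁻¹⁵ M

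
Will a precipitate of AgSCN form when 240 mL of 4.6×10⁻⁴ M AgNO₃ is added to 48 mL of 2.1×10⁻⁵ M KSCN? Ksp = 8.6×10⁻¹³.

Yes

Total volume after mixing = 240 + 48 = 288 mL.
[Ag⁺] = (4.6×10⁻⁴)(240)/288 = 3.8×10⁻⁴ M
[SCN⁻] = (2.1×10⁻⁵)(48)/288 = 3.5×10⁻⁶ M
Q = [Ag⁺][SCN⁻] = 1.3×10⁻⁹
Since Q (1.3×10⁻⁹) exceeds Ksp (8.6×10⁻¹³), AgSCN will precipitate.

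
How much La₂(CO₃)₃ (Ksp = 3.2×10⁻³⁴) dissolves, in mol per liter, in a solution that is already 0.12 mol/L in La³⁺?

La₂(CO₃)₃(s) ⇌ 2 La³⁺(aq) + 3 CO₃²⁻(aq)
Let s be the solubility of La₂(CO₃)₃ here. The common ion gives [La³⁺] ≈ 0.12 mol/L, and [CO₃²⁻] = 3s.
Ksp = [La³⁺]^2[CO₃²⁻]^3 = (0.12)^2(3s)^3
(3s)^3 = 3.2×10⁻³⁴ / (0.12)^2 = 2.2×10⁻³²
s = 9.4×10⁻¹² mol/L

9.4×10⁻¹² M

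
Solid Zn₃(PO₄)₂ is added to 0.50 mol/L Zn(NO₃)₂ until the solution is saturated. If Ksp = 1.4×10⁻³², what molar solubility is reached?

Zn₃(PO₄)₂(s) ⇌ 3 Zn²⁺(aq) + 2 PO₄³⁻(aq)
The solution already contains Zn²⁺ at 0.50 mol/L. Let s be the molar solubility of Zn₃(PO₄)₂.
[Zn²⁺] ≈ 0.50 mol/L (common ion dominates); [PO₄³⁻] = 2s.
Ksp = [Zn²⁺]^3[PO₄³⁻]^2 = (0.50)^3(2s)^2
(2s)^2 = 1.4×10⁻³² / (0.50)^3 = 1.1×10⁻³¹
s = 1.7×10⁻¹⁶ mol/L

1.7×10⁻¹⁶ M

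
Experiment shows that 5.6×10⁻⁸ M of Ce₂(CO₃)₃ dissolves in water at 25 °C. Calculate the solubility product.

Ksp = 5.9×10⁻³⁵

Ce₂(CO₃)₃(s) ⇌ 2 Ce³⁺(aq) + 3 CO₃²⁻(aq)
For each mole of Ce₂(CO₃)₃ that dissolves per liter, [Ce³⁺] = 2s and [CO₃²⁻] = 3s; let s denote this solubility.
Ksp = [Ce³⁺]^2[CO₃²⁻]^3 = (2s)^2 · (3s)^3 = 108s^5
Ksp = 108 × (5.6×10⁻⁸)^5 = 5.9×10⁻³⁵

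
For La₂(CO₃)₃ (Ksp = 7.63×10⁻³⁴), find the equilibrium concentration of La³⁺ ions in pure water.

La₂(CO₃)₃(s) ⇌ 2 La³⁺(aq) + 3 CO₃²⁻(aq)
If s mol/L of La₂(CO₃)₃ dissolves, [La³⁺] = 2s and [CO₃²⁻] = 3s.
Ksp = [La³⁺]^2[CO₃²⁻]^3 = (2s)^2 · (3s)^3 = 108s^5 = 7.63×10⁻³⁴
s = 9.33×10⁻⁸ M
[La³⁺] = 2s = 1.87×10⁻⁷ M

1.87×10⁻⁷ M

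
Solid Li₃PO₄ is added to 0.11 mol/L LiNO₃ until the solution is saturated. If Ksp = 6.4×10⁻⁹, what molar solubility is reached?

4.8×10⁻⁶ M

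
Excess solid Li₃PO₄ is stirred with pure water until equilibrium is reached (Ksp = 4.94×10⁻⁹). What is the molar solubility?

Li₃PO₄(s) ⇌ 3 Li⁺(aq) + PO₄³⁻(aq)
Call the molar solubility s, so that [Li⁺] = 3s and [PO₄³⁻] = s.
Ksp = [Li⁺]^3[PO₄³⁻] = (3s)^3 · s = 27s^4
27s^4 = 4.94×10⁻⁹  ⇒  s^4 = 1.83×10⁻¹⁰
s = 3.68×10⁻³ M

3.68×10⁻³ M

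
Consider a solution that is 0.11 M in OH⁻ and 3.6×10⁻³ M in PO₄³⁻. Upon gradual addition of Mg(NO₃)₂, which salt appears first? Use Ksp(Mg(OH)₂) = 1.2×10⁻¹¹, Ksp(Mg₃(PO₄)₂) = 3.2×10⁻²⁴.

Mg(OH)₂

Each salt precipitates once Q = Ksp for that salt.
For Mg(OH)₂: [Mg²⁺] = (Ksp/[OH⁻]^2) = 9.9×10⁻¹⁰ M
For Mg₃(PO₄)₂: [Mg²⁺] = (Ksp/[PO₄³⁻]^2)^(1/3) = 6.3×10⁻⁷ M
Since Mg(OH)₂ needs less Mg²⁺ to reach saturation, it precipitates first.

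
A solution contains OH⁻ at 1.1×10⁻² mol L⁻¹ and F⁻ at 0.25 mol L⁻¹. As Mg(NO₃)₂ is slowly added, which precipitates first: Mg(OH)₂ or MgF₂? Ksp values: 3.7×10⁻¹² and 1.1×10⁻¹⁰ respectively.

MgF₂

Each salt precipitates once Q = Ksp for that salt.
For Mg(OH)₂: [Mg²⁺] = (Ksp/[OH⁻]^2) = 3.1×10⁻⁸ mol L⁻¹
For MgF₂: [Mg²⁺] = (Ksp/[F⁻]^2) = 1.8×10⁻⁹ mol L⁻¹
Since MgF₂ needs less Mg²⁺ to reach saturation, it precipitates first.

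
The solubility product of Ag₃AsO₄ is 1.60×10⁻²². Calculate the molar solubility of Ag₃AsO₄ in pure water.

1.56×10⁻⁶ M

Ag₃AsO₄(s) ⇌ 3 Ag⁺(aq) + AsO₄³⁻(aq)
Call the molar solubility s, so that [Ag⁺] = 3s and [AsO₄³⁻] = s.
Ksp = [Ag⁺]^3[AsO₄³⁻] = (3s)^3 · s = 27s^4
27s^4 = 1.60×10⁻²²  ⇒  s^4 = 5.93×10⁻²⁴
Taking the 4th root, s = 1.56×10⁻⁶ mol/L.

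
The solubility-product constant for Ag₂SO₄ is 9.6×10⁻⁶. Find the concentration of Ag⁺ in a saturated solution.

2.7×10⁻² M

Ag₂SO₄(s) ⇌ 2 Ag⁺(aq) + SO₄²⁻(aq)
With molar solubility s: [Ag⁺] = 2s, [SO₄²⁻] = s.
Ksp = [Ag⁺]^2[SO₄²⁻] = (2s)^2 · s = 4s^3 = 9.6×10⁻⁶
s = 1.3×10⁻² mol/L
[Ag⁺] = 2s = 2.7×10⁻² mol/L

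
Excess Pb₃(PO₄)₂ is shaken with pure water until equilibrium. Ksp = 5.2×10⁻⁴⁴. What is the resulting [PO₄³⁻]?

1.7×10⁻⁹ M

Pb₃(PO₄)₂(s) ⇌ 3 Pb²⁺(aq) + 2 PO₄³⁻(aq)
If s mol/L of Pb₃(PO₄)₂ dissolves, [Pb²⁺] = 3s and [PO₄³⁻] = 2s.
Ksp = [Pb²⁺]^3[PO₄³⁻]^2 = (3s)^3 · (2s)^2 = 108s^5 = 5.2×10⁻⁴⁴
s = 8.6×10⁻¹⁰ mol L⁻¹
[PO₄³⁻] = 2s = 1.7×10⁻⁹ mol L⁻¹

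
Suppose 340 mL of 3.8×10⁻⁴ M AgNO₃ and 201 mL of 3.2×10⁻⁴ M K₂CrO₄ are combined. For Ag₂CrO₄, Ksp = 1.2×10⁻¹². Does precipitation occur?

The combined volume is 541 mL.
[Ag⁺] = (3.8×10⁻⁴)(340)/541 = 2.4×10⁻⁴ M
[CrO₄²⁻] = (3.2×10⁻⁴)(201)/541 = 1.2×10⁻⁴ M
Q = [Ag⁺]^2[CrO₄²⁻] = 6.8×10⁻¹²
Because Q > Ksp (6.8×10⁻¹² vs 1.2×10⁻¹²), a precipitate of Ag₂CrO₄ forms.

Yes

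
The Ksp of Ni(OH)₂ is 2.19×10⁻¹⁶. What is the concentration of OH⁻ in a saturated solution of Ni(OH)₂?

7.59×10⁻⁶ M

Ni(OH)₂(s) ⇌ Ni²⁺(aq) + 2 OH⁻(aq)
Let s be the molar solubility. Then [Ni²⁺] = s and [OH⁻] = 2s.
Ksp = [Ni²⁺][OH⁻]^2 = s · (2s)^2 = 4s^3 = 2.19×10⁻¹⁶
s = 3.80×10⁻⁶ M
[OH⁻] = 2s = 7.59×10⁻⁶ M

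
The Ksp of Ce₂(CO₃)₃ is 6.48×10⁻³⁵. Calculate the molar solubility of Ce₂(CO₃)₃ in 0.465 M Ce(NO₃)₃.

Ce₂(CO₃)₃(s) ⇌ 2 Ce³⁺(aq) + 3 CO₃²⁻(aq)
The solution already contains Ce³⁺ at 0.465 M. Let s be the molar solubility of Ce₂(CO₃)₃.
[Ce³⁺] ≈ 0.465 M (common ion dominates); [CO₃²⁻] = 3s.
Ksp = [Ce³⁺]^2[CO₃²⁻]^3 = (0.465)^2(3s)^3
(3s)^3 = 6.48×10⁻³⁵ / (0.465)^2 = 3.00×10⁻³⁴
s = 2.23×10⁻¹² M

2.23×10⁻¹² M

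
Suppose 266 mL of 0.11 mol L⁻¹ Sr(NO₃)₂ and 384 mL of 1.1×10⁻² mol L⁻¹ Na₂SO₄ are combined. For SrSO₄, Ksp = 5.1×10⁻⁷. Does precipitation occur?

After mixing, V = 266 mL + 384 mL = 650 mL.
[Sr²⁺] = (0.11)(266)/650 = 4.5×10⁻² mol L⁻¹
[SO₄²⁻] = (1.1×10⁻²)(384)/650 = 6.5×10⁻³ mol L⁻¹
Q = [Sr²⁺][SO₄²⁻] = 2.9×10⁻⁴
Q = 2.9×10⁻⁴ > Ksp = 5.1×10⁻⁷, so the solution is supersaturated and SrSO₄ precipitates.

Yes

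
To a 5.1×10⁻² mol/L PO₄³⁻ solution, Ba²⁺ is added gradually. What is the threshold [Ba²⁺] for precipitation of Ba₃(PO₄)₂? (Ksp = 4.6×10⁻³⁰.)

A salt starts to precipitate once the ion product Q reaches its Ksp.
Ba₃(PO₄)₂(s) ⇌ 3 Ba²⁺(aq) + 2 PO₄³⁻(aq)
Ksp = [Ba²⁺]^3[PO₄³⁻]^2 = [Ba²⁺]^3(5.1×10⁻²)^2
[Ba²⁺]^3 = 4.6×10⁻³⁰ / (5.1×10⁻²)^2 = 1.8×10⁻²⁷
[Ba²⁺] = 1.2×10⁻⁹ mol/L

1.2×10⁻⁹ M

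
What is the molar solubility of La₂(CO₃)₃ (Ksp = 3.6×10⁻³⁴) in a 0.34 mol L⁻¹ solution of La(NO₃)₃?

La₂(CO₃)₃(s) ⇌ 2 La³⁺(aq) + 3 CO₃²⁻(aq)
La³⁺ is already present at 0.34 mol L⁻¹. If s mol/L of La₂(CO₃)₃ dissolves, [CO₃²⁻] = 3s while [La³⁺] ≈ 0.34 mol L⁻¹.
Ksp = [La³⁺]^2[CO₃²⁻]^3 = (0.34)^2(3s)^3
(3s)^3 = 3.6×10⁻³⁴ / (0.34)^2 = 3.1×10⁻³³
s = 4.9×10⁻¹² mol L⁻¹

4.9×10⁻¹² M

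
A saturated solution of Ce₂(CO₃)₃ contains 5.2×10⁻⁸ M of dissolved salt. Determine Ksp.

Ce₂(CO₃)₃(s) ⇌ 2 Ce³⁺(aq) + 3 CO₃²⁻(aq)
Let s be the molar solubility. Then [Ce³⁺] = 2s and [CO₃²⁻] = 3s.
Ksp = [Ce³⁺]^2[CO₃²⁻]^3 = (2s)^2 · (3s)^3 = 108s^5
Ksp = 108 × (5.2×10⁻⁸)^5 = 4.1×10⁻³⁵

Ksp = 4.1×10⁻³⁵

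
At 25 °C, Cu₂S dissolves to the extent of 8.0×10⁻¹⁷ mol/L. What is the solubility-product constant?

Ksp = 2.0×10⁻⁴⁸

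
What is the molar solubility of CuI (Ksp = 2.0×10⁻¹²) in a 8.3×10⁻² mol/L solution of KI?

CuI(s) ⇌ Cu⁺(aq) + I⁻(aq)
The solution already contains I⁻ at 8.3×10⁻² mol/L. Let s be the molar solubility of CuI.
[I⁻] ≈ 8.3×10⁻² mol/L (common ion dominates); [Cu⁺] = s.
Ksp = [Cu⁺][I⁻] = s(8.3×10⁻²)
s = 2.0×10⁻¹² / (8.3×10⁻²) = 2.4×10⁻¹¹
s = 2.4×10⁻¹¹ mol/L

2.4×10⁻¹¹ M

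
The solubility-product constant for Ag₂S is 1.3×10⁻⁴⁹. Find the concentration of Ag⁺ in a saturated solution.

6.4×10⁻¹⁷ M

Ag₂S(s) ⇌ 2 Ag⁺(aq) + S²⁻(aq)
Let s be the molar solubility. Then [Ag⁺] = 2s and [S²⁻] = s.
Ksp = [Ag⁺]^2[S²⁻] = (2s)^2 · s = 4s^3 = 1.3×10⁻⁴⁹
s = 3.2×10⁻¹⁷ mol L⁻¹
[Ag⁺] = 2s = 6.4×10⁻¹⁷ mol L⁻¹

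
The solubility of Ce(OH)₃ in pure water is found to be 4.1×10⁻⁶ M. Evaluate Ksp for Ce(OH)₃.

Ce(OH)₃(s) ⇌ Ce³⁺(aq) + 3 OH⁻(aq)
With molar solubility s: [Ce³⁺] = s, [OH⁻] = 3s.
Ksp = [Ce³⁺][OH⁻]^3 = s · (3s)^3 = 27s^4
Ksp = 27 × (4.1×10⁻⁶)^4 = 7.6×10⁻²¹

Ksp = 7.6×10⁻²¹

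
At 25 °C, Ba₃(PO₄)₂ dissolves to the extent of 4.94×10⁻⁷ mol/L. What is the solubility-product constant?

Ba₃(PO₄)₂(s) ⇌ 3 Ba²⁺(aq) + 2 PO₄³⁻(aq)
Call the molar solubility s, so that [Ba²⁺] = 3s and [PO₄³⁻] = 2s.
Ksp = [Ba²⁺]^3[PO₄³⁻]^2 = (3s)^3 · (2s)^2 = 108s^5
Ksp = 108 × (4.94×10⁻⁷)^5 = 3.18×10⁻³⁰

Ksp = 3.18×10⁻³⁰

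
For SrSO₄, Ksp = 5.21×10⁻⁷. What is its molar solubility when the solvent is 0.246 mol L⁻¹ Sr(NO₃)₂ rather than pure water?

SrSO₄(s) ⇌ Sr²⁺(aq) + SO₄²⁻(aq)
The solution already contains Sr²⁺ at 0.246 mol L⁻¹. Let s be the molar solubility of SrSO₄.
[Sr²⁺] ≈ 0.246 mol L⁻¹ (common ion dominates); [SO₄²⁻] = s.
Ksp = [Sr²⁺][SO₄²⁻] = (0.246)s
s = 5.21×10⁻⁷ / (0.246) = 2.12×10⁻⁶
s = 2.12×10⁻⁶ mol L⁻¹

2.12×10⁻⁶ M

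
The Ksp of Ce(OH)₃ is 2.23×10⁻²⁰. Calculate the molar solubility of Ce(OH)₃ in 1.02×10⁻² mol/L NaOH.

2.10×10⁻¹⁴ M

Ce(OH)₃(s) ⇌ Ce³⁺(aq) + 3 OH⁻(aq)
Let s be the solubility of Ce(OH)₃ here. The common ion gives [OH⁻] ≈ 1.02×10⁻² mol/L, and [Ce³⁺] = s.
Ksp = [Ce³⁺][OH⁻]^3 = s(1.02×10⁻²)^3
s = 2.23×10⁻²⁰ / (1.02×10⁻²)^3 = 2.10×10⁻¹⁴
s = 2.10×10⁻¹⁴ mol/L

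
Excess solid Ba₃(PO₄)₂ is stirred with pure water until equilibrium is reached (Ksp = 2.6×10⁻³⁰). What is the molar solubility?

4.7×10⁻⁷ M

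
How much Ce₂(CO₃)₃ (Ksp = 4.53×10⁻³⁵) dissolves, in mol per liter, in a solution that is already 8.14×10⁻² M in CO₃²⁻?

Ce₂(CO₃)₃(s) ⇌ 2 Ce³⁺(aq) + 3 CO₃²⁻(aq)
With CO₃²⁻ already at 8.14×10⁻² M and s small, take [CO₃²⁻] ≈ 8.14×10⁻² M and [Ce³⁺] = 2s.
Ksp = [Ce³⁺]^2[CO₃²⁻]^3 = (2s)^2(8.14×10⁻²)^3
(2s)^2 = 4.53×10⁻³⁵ / (8.14×10⁻²)^3 = 8.40×10⁻³²
s = 1.45×10⁻¹⁶ M

1.45×10⁻¹⁶ M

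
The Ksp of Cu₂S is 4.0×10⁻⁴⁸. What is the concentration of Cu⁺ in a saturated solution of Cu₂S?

2.0×10⁻¹⁶ M

Cu₂S(s) ⇌ 2 Cu⁺(aq) + S²⁻(aq)
If s mol/L of Cu₂S dissolves, [Cu⁺] = 2s and [S²⁻] = s.
Ksp = [Cu⁺]^2[S²⁻] = (2s)^2 · s = 4s^3 = 4.0×10⁻⁴⁸
s = 1.0×10⁻¹⁶ mol L⁻¹
[Cu⁺] = 2s = 2.0×10⁻¹⁶ mol L⁻¹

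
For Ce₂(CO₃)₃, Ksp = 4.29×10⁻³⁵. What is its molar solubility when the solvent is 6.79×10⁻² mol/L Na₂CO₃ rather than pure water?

1.85×10⁻¹⁶ M

Ce₂(CO₃)₃(s) ⇌ 2 Ce³⁺(aq) + 3 CO₃²⁻(aq)
With CO₃²⁻ already at 6.79×10⁻² mol/L and s small, take [CO₃²⁻] ≈ 6.79×10⁻² mol/L and [Ce³⁺] = 2s.
Ksp = [Ce³⁺]^2[CO₃²⁻]^3 = (2s)^2(6.79×10⁻²)^3
(2s)^2 = 4.29×10⁻³⁵ / (6.79×10⁻²)^3 = 1.37×10⁻³¹
s = 1.85×10⁻¹⁶ mol/L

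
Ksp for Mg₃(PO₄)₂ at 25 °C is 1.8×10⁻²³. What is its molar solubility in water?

Mg₃(PO₄)₂(s) ⇌ 3 Mg²⁺(aq) + 2 PO₄³⁻(aq)
For each mole of Mg₃(PO₄)₂ that dissolves per liter, [Mg²⁺] = 3s and [PO₄³⁻] = 2s; let s denote this solubility.
Ksp = [Mg²⁺]^3[PO₄³⁻]^2 = (3s)^3 · (2s)^2 = 108s^5
108s^5 = 1.8×10⁻²³  ⇒  s^5 = 1.7×10⁻²⁵
s = 1.1×10⁻⁵ mol/L

1.1×10⁻⁵ M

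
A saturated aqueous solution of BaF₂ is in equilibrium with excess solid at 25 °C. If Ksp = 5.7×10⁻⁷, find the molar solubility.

BaF₂(s) ⇌ Ba²⁺(aq) + 2 F⁻(aq)
With molar solubility s: [Ba²⁺] = s, [F⁻] = 2s.
Ksp = [Ba²⁺][F⁻]^2 = s · (2s)^2 = 4s^3
4s^3 = 5.7×10⁻⁷  ⇒  s^3 = 1.4×10⁻⁷
s = 5.2×10⁻³ M

5.2×10⁻³ M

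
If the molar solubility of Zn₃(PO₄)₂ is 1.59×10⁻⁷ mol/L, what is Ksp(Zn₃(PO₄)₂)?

Zn₃(PO₄)₂(s) ⇌ 3 Zn²⁺(aq) + 2 PO₄³⁻(aq)
If s mol/L of Zn₃(PO₄)₂ dissolves, [Zn²⁺] = 3s and [PO₄³⁻] = 2s.
Ksp = [Zn²⁺]^3[PO₄³⁻]^2 = (3s)^3 · (2s)^2 = 108s^5
Ksp = 108 × (1.59×10⁻⁷)^5 = 1.10×10⁻³²

Ksp = 1.10×10⁻³²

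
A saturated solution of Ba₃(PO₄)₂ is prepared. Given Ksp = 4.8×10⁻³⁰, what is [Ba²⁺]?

Ba₃(PO₄)₂(s) ⇌ 3 Ba²⁺(aq) + 2 PO₄³⁻(aq)
Let s be the molar solubility. Then [Ba²⁺] = 3s and [PO₄³⁻] = 2s.
Ksp = [Ba²⁺]^3[PO₄³⁻]^2 = (3s)^3 · (2s)^2 = 108s^5 = 4.8×10⁻³⁰
s = 5.4×10⁻⁷ M
[Ba²⁺] = 3s = 1.6×10⁻⁶ M

1.6×10⁻⁶ M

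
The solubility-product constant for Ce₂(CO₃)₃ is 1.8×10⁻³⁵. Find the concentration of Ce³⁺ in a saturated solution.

8.8×10⁻⁸ M

Ce₂(CO₃)₃(s) ⇌ 2 Ce³⁺(aq) + 3 CO₃²⁻(aq)
Call the molar solubility s, so that [Ce³⁺] = 2s and [CO₃²⁻] = 3s.
Ksp = [Ce³⁺]^2[CO₃²⁻]^3 = (2s)^2 · (3s)^3 = 108s^5 = 1.8×10⁻³⁵
s = 4.4×10⁻⁸ mol L⁻¹
[Ce³⁺] = 2s = 8.8×10⁻⁸ mol L⁻¹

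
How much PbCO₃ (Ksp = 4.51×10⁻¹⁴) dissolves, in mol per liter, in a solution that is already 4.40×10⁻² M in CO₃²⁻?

1.03×10⁻¹² M

PbCO₃(s) ⇌ Pb²⁺(aq) + CO₃²⁻(aq)
CO₃²⁻ is already present at 4.40×10⁻² M. If s mol/L of PbCO₃ dissolves, [Pb²⁺] = s while [CO₃²⁻] ≈ 4.40×10⁻² M.
Ksp = [Pb²⁺][CO₃²⁻] = s(4.40×10⁻²)
s = 4.51×10⁻¹⁴ / (4.40×10⁻²) = 1.03×10⁻¹²
s = 1.03×10⁻¹² M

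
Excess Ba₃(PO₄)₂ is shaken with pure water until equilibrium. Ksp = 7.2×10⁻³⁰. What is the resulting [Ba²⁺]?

Ba₃(PO₄)₂(s) ⇌ 3 Ba²⁺(aq) + 2 PO₄³⁻(aq)
For each mole of Ba₃(PO₄)₂ that dissolves per liter, [Ba²⁺] = 3s and [PO₄³⁻] = 2s; let s denote this solubility.
Ksp = [Ba²⁺]^3[PO₄³⁻]^2 = (3s)^3 · (2s)^2 = 108s^5 = 7.2×10⁻³⁰
s = 5.8×10⁻⁷ mol L⁻¹
[Ba²⁺] = 3s = 1.7×10⁻⁶ mol L⁻¹

1.7×10⁻⁶ M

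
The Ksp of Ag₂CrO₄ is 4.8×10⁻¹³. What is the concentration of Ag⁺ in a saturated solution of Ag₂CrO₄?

Ag₂CrO₄(s) ⇌ 2 Ag⁺(aq) + CrO₄²⁻(aq)
For each mole of Ag₂CrO₄ that dissolves per liter, [Ag⁺] = 2s and [CrO₄²⁻] = s; let s denote this solubility.
Ksp = [Ag⁺]^2[CrO₄²⁻] = (2s)^2 · s = 4s^3 = 4.8×10⁻¹³
s = 4.9×10⁻⁵ mol/L
[Ag⁺] = 2s = 9.9×10⁻⁵ mol/L

9.9×10⁻⁵ M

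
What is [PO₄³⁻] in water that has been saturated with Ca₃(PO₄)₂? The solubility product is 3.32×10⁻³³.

2.50×10⁻⁷ M

Ca₃(PO₄)₂(s) ⇌ 3 Ca²⁺(aq) + 2 PO₄³⁻(aq)
If s mol/L of Ca₃(PO₄)₂ dissolves, [Ca²⁺] = 3s and [PO₄³⁻] = 2s.
Ksp = [Ca²⁺]^3[PO₄³⁻]^2 = (3s)^3 · (2s)^2 = 108s^5 = 3.32×10⁻³³
s = 1.25×10⁻⁷ M
[PO₄³⁻] = 2s = 2.50×10⁻⁷ M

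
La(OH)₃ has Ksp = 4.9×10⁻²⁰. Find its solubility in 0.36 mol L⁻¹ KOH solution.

1.1×10⁻¹⁸ M

La(OH)₃(s) ⇌ La³⁺(aq) + 3 OH⁻(aq)
Let s be the solubility of La(OH)₃ here. The common ion gives [OH⁻] ≈ 0.36 mol L⁻¹, and [La³⁺] = s.
Ksp = [La³⁺][OH⁻]^3 = s(0.36)^3
s = 4.9×10⁻²⁰ / (0.36)^3 = 1.1×10⁻¹⁸
s = 1.1×10⁻¹⁸ mol L⁻¹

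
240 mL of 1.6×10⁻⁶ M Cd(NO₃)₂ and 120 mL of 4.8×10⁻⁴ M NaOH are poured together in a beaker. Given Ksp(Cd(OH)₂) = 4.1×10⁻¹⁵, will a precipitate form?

Yes

The combined volume is 360 mL.
[Cd²⁺] = (1.6×10⁻⁶)(240)/360 = 1.1×10⁻⁶ M
[OH⁻] = (4.8×10⁻⁴)(120)/360 = 1.6×10⁻⁴ M
Q = [Cd²⁺][OH⁻]^2 = 2.7×10⁻¹⁴
Because Q > Ksp (2.7×10⁻¹⁴ vs 4.1×10⁻¹⁵), a precipitate of Cd(OH)₂ forms.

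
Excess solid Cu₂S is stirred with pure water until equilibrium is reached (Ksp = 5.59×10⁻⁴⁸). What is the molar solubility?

1.12×10⁻¹⁶ M

Cu₂S(s) ⇌ 2 Cu⁺(aq) + S²⁻(aq)
With molar solubility s: [Cu⁺] = 2s, [S²⁻] = s.
Ksp = [Cu⁺]^2[S²⁻] = (2s)^2 · s = 4s^3
4s^3 = 5.59×10⁻⁴⁸  ⇒  s^3 = 1.40×10⁻⁴⁸
s = 1.12×10⁻¹⁶ M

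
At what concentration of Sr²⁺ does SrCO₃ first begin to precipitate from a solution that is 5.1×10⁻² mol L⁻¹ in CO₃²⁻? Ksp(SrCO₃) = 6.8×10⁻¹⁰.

1.3×10⁻⁸ M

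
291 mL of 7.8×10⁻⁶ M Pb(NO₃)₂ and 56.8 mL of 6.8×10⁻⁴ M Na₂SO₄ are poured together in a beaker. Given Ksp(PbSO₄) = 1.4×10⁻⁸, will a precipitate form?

Total volume after mixing = 291 + 56.8 = 347.8 mL.
[Pb²⁺] = (7.8×10⁻⁶)(291)/347.8 = 6.5×10⁻⁶ M
[SO₄²⁻] = (6.8×10⁻⁴)(56.8)/347.8 = 1.1×10⁻⁴ M
Q = [Pb²⁺][SO₄²⁻] = 7.2×10⁻¹⁰
Since Q (7.2×10⁻¹⁰) is less than Ksp (1.4×10⁻⁸), no PbSO₄ precipitates.

No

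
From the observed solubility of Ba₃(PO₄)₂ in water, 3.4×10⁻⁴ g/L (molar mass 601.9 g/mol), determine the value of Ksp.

s = (3.4×10⁻⁴ g L⁻¹)/(601.9 g mol⁻¹) = 5.649×10⁻⁷ M
Ba₃(PO₄)₂(s) ⇌ 3 Ba²⁺(aq) + 2 PO₄³⁻(aq)
Call the molar solubility s, so that [Ba²⁺] = 3s and [PO₄³⁻] = 2s.
Ksp = [Ba²⁺]^3[PO₄³⁻]^2 = (3s)^3 · (2s)^2 = 108s^5
Ksp = 108 × (5.649×10⁻⁷)^5 = 6.2×10⁻³⁰

Ksp = 6.2×10⁻³⁰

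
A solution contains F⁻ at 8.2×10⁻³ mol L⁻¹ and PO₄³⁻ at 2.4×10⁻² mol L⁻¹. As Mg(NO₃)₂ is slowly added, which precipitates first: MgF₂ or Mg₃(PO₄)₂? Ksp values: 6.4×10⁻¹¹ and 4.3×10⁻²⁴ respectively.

Mg₃(PO₄)₂

Precipitation of each salt begins when its ion product equals Ksp.
For MgF₂: [Mg²⁺] = (Ksp/[F⁻]^2) = 9.5×10⁻⁷ mol L⁻¹
For Mg₃(PO₄)₂: [Mg²⁺] = (Ksp/[PO₄³⁻]^2)^(1/3) = 2.0×10⁻⁷ mol L⁻¹
Since Mg₃(PO₄)₂ needs less Mg²⁺ to reach saturation, it precipitates first.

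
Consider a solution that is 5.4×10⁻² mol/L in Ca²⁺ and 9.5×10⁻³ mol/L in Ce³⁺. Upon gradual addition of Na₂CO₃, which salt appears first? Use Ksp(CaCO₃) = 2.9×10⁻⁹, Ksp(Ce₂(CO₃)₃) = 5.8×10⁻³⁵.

Precipitation of each salt begins when its ion product equals Ksp.
For CaCO₃: [CO₃²⁻] = (Ksp/[Ca²⁺]) = 5.4×10⁻⁸ mol/L
For Ce₂(CO₃)₃: [CO₃²⁻] = (Ksp/[Ce³⁺]^2)^(1/3) = 8.6×10⁻¹¹ mol/L
The smaller threshold [CO₃²⁻] is reached first, so Ce₂(CO₃)₃ precipitates first.

Ce₂(CO₃)₃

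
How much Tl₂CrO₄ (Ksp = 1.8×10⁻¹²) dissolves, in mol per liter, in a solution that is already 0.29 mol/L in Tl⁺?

Tl₂CrO₄(s) ⇌ 2 Tl⁺(aq) + CrO₄²⁻(aq)
The solution already contains Tl⁺ at 0.29 mol/L. Let s be the molar solubility of Tl₂CrO₄.
[Tl⁺] ≈ 0.29 mol/L (common ion dominates); [CrO₄²⁻] = s.
Ksp = [Tl⁺]^2[CrO₄²⁻] = (0.29)^2s
s = 1.8×10⁻¹² / (0.29)^2 = 2.1×10⁻¹¹
s = 2.1×10⁻¹¹ mol/L

2.1×10⁻¹¹ M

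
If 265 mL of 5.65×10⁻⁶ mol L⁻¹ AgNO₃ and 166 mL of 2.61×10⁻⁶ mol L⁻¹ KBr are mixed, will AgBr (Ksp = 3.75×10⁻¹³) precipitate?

After mixing, V = 265 mL + 166 mL = 431 mL.
[Ag⁺] = (5.65×10⁻⁶)(265)/431 = 3.47×10⁻⁶ mol L⁻¹
[Br⁻] = (2.61×10⁻⁶)(166)/431 = 1.01×10⁻⁶ mol L⁻¹
Q = [Ag⁺][Br⁻] = 3.49×10⁻¹²
Since Q (3.49×10⁻¹²) exceeds Ksp (3.75×10⁻¹³), AgBr will precipitate.

Yes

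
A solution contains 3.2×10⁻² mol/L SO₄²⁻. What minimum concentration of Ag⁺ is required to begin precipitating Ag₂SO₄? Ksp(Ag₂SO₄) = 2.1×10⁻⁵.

2.6×10⁻² M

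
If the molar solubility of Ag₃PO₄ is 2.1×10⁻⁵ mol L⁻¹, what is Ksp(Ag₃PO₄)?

Ag₃PO₄(s) ⇌ 3 Ag⁺(aq) + PO₄³⁻(aq)
For each mole of Ag₃PO₄ that dissolves per liter, [Ag⁺] = 3s and [PO₄³⁻] = s; let s denote this solubility.
Ksp = [Ag⁺]^3[PO₄³⁻] = (3s)^3 · s = 27s^4
Ksp = 27 × (2.1×10⁻⁵)^4 = 5.3×10⁻¹⁸

Ksp = 5.3×10⁻¹⁸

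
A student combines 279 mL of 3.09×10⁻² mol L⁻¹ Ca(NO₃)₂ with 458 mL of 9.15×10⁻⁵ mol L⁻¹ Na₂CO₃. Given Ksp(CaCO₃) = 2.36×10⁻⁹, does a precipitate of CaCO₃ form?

Total volume after mixing = 279 + 458 = 737 mL.
[Ca²⁺] = (3.09×10⁻²)(279)/737 = 1.17×10⁻² mol L⁻¹
[CO₃²⁻] = (9.15×10⁻⁵)(458)/737 = 5.69×10⁻⁵ mol L⁻¹
Q = [Ca²⁺][CO₃²⁻] = 6.65×10⁻⁷
Q = 6.65×10⁻⁷ > Ksp = 2.36×10⁻⁹, so the solution is supersaturated and CaCO₃ precipitates.

Yes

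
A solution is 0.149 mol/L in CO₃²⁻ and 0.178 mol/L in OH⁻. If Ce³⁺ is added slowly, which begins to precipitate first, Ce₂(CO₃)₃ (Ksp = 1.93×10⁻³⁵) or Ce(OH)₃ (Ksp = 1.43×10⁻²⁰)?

Each salt precipitates once Q = Ksp for that salt.
For Ce₂(CO₃)₃: [Ce³⁺] = (Ksp/[CO₃²⁻]^3)^(1/2) = 7.64×10⁻¹⁷ mol/L
For Ce(OH)₃: [Ce³⁺] = (Ksp/[OH⁻]^3) = 2.54×10⁻¹⁸ mol/L
The smaller threshold [Ce³⁺] is reached first, so Ce(OH)₃ precipitates first.

Ce(OH)₃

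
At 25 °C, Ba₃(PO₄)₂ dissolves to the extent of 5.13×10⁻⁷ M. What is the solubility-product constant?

Ksp = 3.84×10⁻³⁰

Ba₃(PO₄)₂(s) ⇌ 3 Ba²⁺(aq) + 2 PO₄³⁻(aq)
Call the molar solubility s, so that [Ba²⁺] = 3s and [PO₄³⁻] = 2s.
Ksp = [Ba²⁺]^3[PO₄³⁻]^2 = (3s)^3 · (2s)^2 = 108s^5
Ksp = 108 × (5.13×10⁻⁷)^5 = 3.84×10⁻³⁰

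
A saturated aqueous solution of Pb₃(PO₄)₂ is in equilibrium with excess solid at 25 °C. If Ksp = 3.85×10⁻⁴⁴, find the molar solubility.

8.14×10⁻¹⁰ M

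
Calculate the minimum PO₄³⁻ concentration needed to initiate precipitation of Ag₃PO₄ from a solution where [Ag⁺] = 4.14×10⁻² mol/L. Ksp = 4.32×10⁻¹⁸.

6.09×10⁻¹⁴ M

Precipitation of each salt begins when its ion product equals Ksp.
Ag₃PO₄(s) ⇌ 3 Ag⁺(aq) + PO₄³⁻(aq)
Ksp = [Ag⁺]^3[PO₄³⁻] = [PO₄³⁻](4.14×10⁻²)^3
[PO₄³⁻] = 4.32×10⁻¹⁸ / (4.14×10⁻²)^3 = 6.09×10⁻¹⁴
[PO₄³⁻] = 6.09×10⁻¹⁴ mol/L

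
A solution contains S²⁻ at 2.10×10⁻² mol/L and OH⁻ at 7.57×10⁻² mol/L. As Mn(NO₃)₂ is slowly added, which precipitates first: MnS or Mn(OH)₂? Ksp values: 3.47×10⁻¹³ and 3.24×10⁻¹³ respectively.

MnS

The threshold for precipitation is Q = Ksp.
For MnS: [Mn²⁺] = (Ksp/[S²⁻]) = 1.65×10⁻¹¹ mol/L
For Mn(OH)₂: [Mn²⁺] = (Ksp/[OH⁻]^2) = 5.65×10⁻¹¹ mol/L
Since MnS needs less Mn²⁺ to reach saturation, it precipitates first.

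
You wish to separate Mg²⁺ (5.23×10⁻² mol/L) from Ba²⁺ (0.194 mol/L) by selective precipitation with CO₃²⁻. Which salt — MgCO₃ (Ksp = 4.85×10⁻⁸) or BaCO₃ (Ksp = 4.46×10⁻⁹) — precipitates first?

BaCO₃

Each salt precipitates once Q = Ksp for that salt.
For MgCO₃: [CO₃²⁻] = (Ksp/[Mg²⁺]) = 9.27×10⁻⁷ mol/L
For BaCO₃: [CO₃²⁻] = (Ksp/[Ba²⁺]) = 2.30×10⁻⁸ mol/L
Since BaCO₃ needs less CO₃²⁻ to reach saturation, it precipitates first.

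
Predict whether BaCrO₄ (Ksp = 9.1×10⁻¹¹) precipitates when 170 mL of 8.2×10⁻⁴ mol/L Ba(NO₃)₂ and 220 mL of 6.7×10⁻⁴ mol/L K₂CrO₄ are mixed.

After mixing, V = 170 mL + 220 mL = 390 mL.
[Ba²⁺] = (8.2×10⁻⁴)(170)/390 = 3.6×10⁻⁴ mol/L
[CrO₄²⁻] = (6.7×10⁻⁴)(220)/390 = 3.8×10⁻⁴ mol/L
Q = [Ba²⁺][CrO₄²⁻] = 1.4×10⁻⁷
Since Q (1.4×10⁻⁷) exceeds Ksp (9.1×10⁻¹¹), BaCrO₄ will precipitate.

Yes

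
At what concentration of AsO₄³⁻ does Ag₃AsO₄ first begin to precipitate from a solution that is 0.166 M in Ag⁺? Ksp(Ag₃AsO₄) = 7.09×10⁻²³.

A salt starts to precipitate once the ion product Q reaches its Ksp.
Ag₃AsO₄(s) ⇌ 3 Ag⁺(aq) + AsO₄³⁻(aq)
Ksp = [Ag⁺]^3[AsO₄³⁻] = [AsO₄³⁻](0.166)^3
[AsO₄³⁻] = 7.09×10⁻²³ / (0.166)^3 = 1.55×10⁻²⁰
[AsO₄³⁻] = 1.55×10⁻²⁰ M

1.55×10⁻²⁰ M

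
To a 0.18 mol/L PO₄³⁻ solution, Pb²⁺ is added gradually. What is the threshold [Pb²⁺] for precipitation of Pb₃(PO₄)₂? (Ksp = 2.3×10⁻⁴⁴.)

Each salt precipitates once Q = Ksp for that salt.
Pb₃(PO₄)₂(s) ⇌ 3 Pb²⁺(aq) + 2 PO₄³⁻(aq)
Ksp = [Pb²⁺]^3[PO₄³⁻]^2 = [Pb²⁺]^3(0.18)^2
[Pb²⁺]^3 = 2.3×10⁻⁴⁴ / (0.18)^2 = 7.1×10⁻⁴³
[Pb²⁺] = 8.9×10⁻¹⁵ mol/L

8.9×10⁻¹⁵ M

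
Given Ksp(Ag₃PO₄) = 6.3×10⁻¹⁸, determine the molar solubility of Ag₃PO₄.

Ag₃PO₄(s) ⇌ 3 Ag⁺(aq) + PO₄³⁻(aq)
If s mol/L of Ag₃PO₄ dissolves, [Ag⁺] = 3s and [PO₄³⁻] = s.
Ksp = [Ag⁺]^3[PO₄³⁻] = (3s)^3 · s = 27s^4
27s^4 = 6.3×10⁻¹⁸  ⇒  s^4 = 2.3×10⁻¹⁹
s = (2.3×10⁻¹⁹)^(1/4) = 2.2×10⁻⁵ mol/L

2.2×10⁻⁵ M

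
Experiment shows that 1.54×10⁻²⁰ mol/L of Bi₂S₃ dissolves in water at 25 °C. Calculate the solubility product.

Bi₂S₃(s) ⇌ 2 Bi³⁺(aq) + 3 S²⁻(aq)
Call the molar solubility s, so that [Bi³⁺] = 2s and [S²⁻] = 3s.
Ksp = [Bi³⁺]^2[S²⁻]^3 = (2s)^2 · (3s)^3 = 108s^5
Ksp = 108 × (1.54×10⁻²⁰)^5 = 9.35×10⁻⁹⁸

Ksp = 9.35×10⁻⁹⁸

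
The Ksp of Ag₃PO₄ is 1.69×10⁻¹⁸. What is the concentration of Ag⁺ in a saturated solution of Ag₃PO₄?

4.75×10⁻⁵ M

Ag₃PO₄(s) ⇌ 3 Ag⁺(aq) + PO₄³⁻(aq)
For each mole of Ag₃PO₄ that dissolves per liter, [Ag⁺] = 3s and [PO₄³⁻] = s; let s denote this solubility.
Ksp = [Ag⁺]^3[PO₄³⁻] = (3s)^3 · s = 27s^4 = 1.69×10⁻¹⁸
s = 1.58×10⁻⁵ mol/L
[Ag⁺] = 3s = 4.75×10⁻⁵ mol/L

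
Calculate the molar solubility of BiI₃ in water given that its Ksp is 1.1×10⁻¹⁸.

BiI₃(s) ⇌ Bi³⁺(aq) + 3 I⁻(aq)
Call the molar solubility s, so that [Bi³⁺] = s and [I⁻] = 3s.
Ksp = [Bi³⁺][I⁻]^3 = s · (3s)^3 = 27s^4
27s^4 = 1.1×10⁻¹⁸  ⇒  s^4 = 4.1×10⁻²⁰
s = 1.4×10⁻⁵ M

1.4×10⁻⁵ M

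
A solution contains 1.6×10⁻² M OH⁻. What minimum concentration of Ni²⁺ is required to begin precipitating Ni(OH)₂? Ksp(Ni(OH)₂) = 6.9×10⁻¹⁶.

2.7×10⁻¹² M

A salt starts to precipitate once the ion product Q reaches its Ksp.
Ni(OH)₂(s) ⇌ Ni²⁺(aq) + 2 OH⁻(aq)
Ksp = [Ni²⁺][OH⁻]^2 = [Ni²⁺](1.6×10⁻²)^2
[Ni²⁺] = 6.9×10⁻¹⁶ / (1.6×10⁻²)^2 = 2.7×10⁻¹²
[Ni²⁺] = 2.7×10⁻¹² M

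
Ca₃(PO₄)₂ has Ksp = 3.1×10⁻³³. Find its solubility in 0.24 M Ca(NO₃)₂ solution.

Ca₃(PO₄)₂(s) ⇌ 3 Ca²⁺(aq) + 2 PO₄³⁻(aq)
Let s be the solubility of Ca₃(PO₄)₂ here. The common ion gives [Ca²⁺] ≈ 0.24 M, and [PO₄³⁻] = 2s.
Ksp = [Ca²⁺]^3[PO₄³⁻]^2 = (0.24)^3(2s)^2
(2s)^2 = 3.1×10⁻³³ / (0.24)^3 = 2.2×10⁻³¹
s = 2.4×10⁻¹⁶ M

2.4×10⁻¹⁶ M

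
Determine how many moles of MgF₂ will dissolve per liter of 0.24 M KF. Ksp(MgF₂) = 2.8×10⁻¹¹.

MgF₂(s) ⇌ Mg²⁺(aq) + 2 F⁻(aq)
F⁻ is already present at 0.24 M. If s mol/L of MgF₂ dissolves, [Mg²⁺] = s while [F⁻] ≈ 0.24 M.
Ksp = [Mg²⁺][F⁻]^2 = s(0.24)^2
s = 2.8×10⁻¹¹ / (0.24)^2 = 4.9×10⁻¹⁰
s = 4.9×10⁻¹⁰ M

4.9×10⁻¹⁰ M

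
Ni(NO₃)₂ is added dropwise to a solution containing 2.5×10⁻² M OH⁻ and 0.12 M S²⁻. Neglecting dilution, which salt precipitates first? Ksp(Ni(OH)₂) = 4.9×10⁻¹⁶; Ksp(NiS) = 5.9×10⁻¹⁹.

NiS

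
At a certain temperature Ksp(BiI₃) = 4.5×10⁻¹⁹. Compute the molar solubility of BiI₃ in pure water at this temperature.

BiI₃(s) ⇌ Bi³⁺(aq) + 3 I⁻(aq)
Call the molar solubility s, so that [Bi³⁺] = s and [I⁻] = 3s.
Ksp = [Bi³⁺][I⁻]^3 = s · (3s)^3 = 27s^4
27s^4 = 4.5×10⁻¹⁹  ⇒  s^4 = 1.7×10⁻²⁰
Taking the 4th root, s = 1.1×10⁻⁵ mol L⁻¹.

1.1×10⁻⁵ M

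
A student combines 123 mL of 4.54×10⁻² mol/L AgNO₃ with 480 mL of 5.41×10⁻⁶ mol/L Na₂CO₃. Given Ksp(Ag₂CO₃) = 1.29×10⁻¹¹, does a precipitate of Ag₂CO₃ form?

The combined volume is 603 mL.
[Ag⁺] = (4.54×10⁻²)(123)/603 = 9.26×10⁻³ mol/L
[CO₃²⁻] = (5.41×10⁻⁶)(480)/603 = 4.31×10⁻⁶ mol/L
Q = [Ag⁺]^2[CO₃²⁻] = 3.69×10⁻¹⁰
Q = 3.69×10⁻¹⁰ > Ksp = 1.29×10⁻¹¹, so the solution is supersaturated and Ag₂CO₃ precipitates.

Yes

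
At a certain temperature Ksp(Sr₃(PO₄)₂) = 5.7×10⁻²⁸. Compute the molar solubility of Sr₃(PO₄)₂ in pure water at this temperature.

Sr₃(PO₄)₂(s) ⇌ 3 Sr²⁺(aq) + 2 PO₄³⁻(aq)
Call the molar solubility s, so that [Sr²⁺] = 3s and [PO₄³⁻] = 2s.
Ksp = [Sr²⁺]^3[PO₄³⁻]^2 = (3s)^3 · (2s)^2 = 108s^5
108s^5 = 5.7×10⁻²⁸  ⇒  s^5 = 5.3×10⁻³⁰
s = (5.3×10⁻³⁰)^(1/5) = 1.4×10⁻⁶ mol/L

1.4×10⁻⁶ M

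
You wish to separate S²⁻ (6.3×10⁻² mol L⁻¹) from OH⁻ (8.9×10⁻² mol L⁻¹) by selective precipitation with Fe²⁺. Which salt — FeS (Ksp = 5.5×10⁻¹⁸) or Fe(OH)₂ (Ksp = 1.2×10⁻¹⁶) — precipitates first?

FeS

Precipitation of each salt begins when its ion product equals Ksp.
For FeS: [Fe²⁺] = (Ksp/[S²⁻]) = 8.7×10⁻¹⁷ mol L⁻¹
For Fe(OH)₂: [Fe²⁺] = (Ksp/[OH⁻]^2) = 1.5×10⁻¹⁴ mol L⁻¹
FeS requires the lower [Fe²⁺], so it precipitates first.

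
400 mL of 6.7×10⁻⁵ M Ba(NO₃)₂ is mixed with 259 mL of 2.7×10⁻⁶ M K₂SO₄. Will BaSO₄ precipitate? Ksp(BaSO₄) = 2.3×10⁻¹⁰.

No

The combined volume is 659 mL.
[Ba²⁺] = (6.7×10⁻⁵)(400)/659 = 4.1×10⁻⁵ M
[SO₄²⁻] = (2.7×10⁻⁶)(259)/659 = 1.1×10⁻⁶ M
Q = [Ba²⁺][SO₄²⁻] = 4.3×10⁻¹¹
Q < Ksp (4.3×10⁻¹¹ vs 2.3×10⁻¹⁰); the solution remains unsaturated and no precipitate forms.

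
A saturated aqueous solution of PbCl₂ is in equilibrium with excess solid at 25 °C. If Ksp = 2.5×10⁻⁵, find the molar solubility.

PbCl₂(s) ⇌ Pb²⁺(aq) + 2 Cl⁻(aq)
With molar solubility s: [Pb²⁺] = s, [Cl⁻] = 2s.
Ksp = [Pb²⁺][Cl⁻]^2 = s · (2s)^2 = 4s^3
4s^3 = 2.5×10⁻⁵  ⇒  s^3 = 6.3×10⁻⁶
s = (6.3×10⁻⁶)^(1/3) = 1.8×10⁻² M

1.8×10⁻² M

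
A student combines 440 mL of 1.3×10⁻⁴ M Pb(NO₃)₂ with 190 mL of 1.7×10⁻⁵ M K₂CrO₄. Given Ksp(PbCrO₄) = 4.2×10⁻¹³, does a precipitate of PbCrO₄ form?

Yes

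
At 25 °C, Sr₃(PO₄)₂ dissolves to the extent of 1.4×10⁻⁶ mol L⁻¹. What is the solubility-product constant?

Sr₃(PO₄)₂(s) ⇌ 3 Sr²⁺(aq) + 2 PO₄³⁻(aq)
Call the molar solubility s, so that [Sr²⁺] = 3s and [PO₄³⁻] = 2s.
Ksp = [Sr²⁺]^3[PO₄³⁻]^2 = (3s)^3 · (2s)^2 = 108s^5
Ksp = 108 × (1.4×10⁻⁶)^5 = 5.8×10⁻²⁸

Ksp = 5.8×10⁻²⁸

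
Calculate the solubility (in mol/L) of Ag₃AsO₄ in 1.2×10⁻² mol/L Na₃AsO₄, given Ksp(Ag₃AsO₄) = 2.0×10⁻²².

Ag₃AsO₄(s) ⇌ 3 Ag⁺(aq) + AsO₄³⁻(aq)
With AsO₄³⁻ already at 1.2×10⁻² mol/L and s small, take [AsO₄³⁻] ≈ 1.2×10⁻² mol/L and [Ag⁺] = 3s.
Ksp = [Ag⁺]^3[AsO₄³⁻] = (3s)^3(1.2×10⁻²)
(3s)^3 = 2.0×10⁻²² / (1.2×10⁻²) = 1.7×10⁻²⁰
s = 8.5×10⁻⁸ mol/L

8.5×10⁻⁸ M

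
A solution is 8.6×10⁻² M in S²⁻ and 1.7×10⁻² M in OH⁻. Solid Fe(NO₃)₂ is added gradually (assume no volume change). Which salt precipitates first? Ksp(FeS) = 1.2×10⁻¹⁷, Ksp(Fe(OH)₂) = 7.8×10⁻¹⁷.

A salt starts to precipitate once the ion product Q reaches its Ksp.
For FeS: [Fe²⁺] = (Ksp/[S²⁻]) = 1.4×10⁻¹⁶ M
For Fe(OH)₂: [Fe²⁺] = (Ksp/[OH⁻]^2) = 2.7×10⁻¹³ M
FeS requires the lower [Fe²⁺], so it precipitates first.

FeS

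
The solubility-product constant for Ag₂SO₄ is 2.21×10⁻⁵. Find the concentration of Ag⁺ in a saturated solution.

Ag₂SO₄(s) ⇌ 2 Ag⁺(aq) + SO₄²⁻(aq)
Call the molar solubility s, so that [Ag⁺] = 2s and [SO₄²⁻] = s.
Ksp = [Ag⁺]^2[SO₄²⁻] = (2s)^2 · s = 4s^3 = 2.21×10⁻⁵
s = 1.77×10⁻² M
[Ag⁺] = 2s = 3.54×10⁻² M

3.54×10⁻² M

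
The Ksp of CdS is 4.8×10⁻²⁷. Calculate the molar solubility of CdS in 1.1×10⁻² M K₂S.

4.4×10⁻²⁵ M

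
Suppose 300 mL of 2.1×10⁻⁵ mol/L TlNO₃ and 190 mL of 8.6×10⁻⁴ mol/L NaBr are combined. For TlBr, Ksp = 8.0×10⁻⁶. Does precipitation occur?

No

The combined volume is 490 mL.
[Tl⁺] = (2.1×10⁻⁵)(300)/490 = 1.3×10⁻⁵ mol/L
[Br⁻] = (8.6×10⁻⁴)(190)/490 = 3.3×10⁻⁴ mol/L
Q = [Tl⁺][Br⁻] = 4.3×10⁻⁹
Q < Ksp (4.3×10⁻⁹ vs 8.0×10⁻⁶); the solution remains unsaturated and no precipitate forms.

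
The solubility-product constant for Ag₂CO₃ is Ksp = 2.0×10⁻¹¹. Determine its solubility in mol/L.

Ag₂CO₃(s) ⇌ 2 Ag⁺(aq) + CO₃²⁻(aq)
If s mol/L of Ag₂CO₃ dissolves, [Ag⁺] = 2s and [CO₃²⁻] = s.
Ksp = [Ag⁺]^2[CO₃²⁻] = (2s)^2 · s = 4s^3
4s^3 = 2.0×10⁻¹¹  ⇒  s^3 = 5.0×10⁻¹²
Taking the 3rd root, s = 1.7×10⁻⁴ mol L⁻¹.

1.7×10⁻⁴ M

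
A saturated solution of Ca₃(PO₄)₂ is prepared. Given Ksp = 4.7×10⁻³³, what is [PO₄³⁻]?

2.7×10⁻⁷ M

Ca₃(PO₄)₂(s) ⇌ 3 Ca²⁺(aq) + 2 PO₄³⁻(aq)
Call the molar solubility s, so that [Ca²⁺] = 3s and [PO₄³⁻] = 2s.
Ksp = [Ca²⁺]^3[PO₄³⁻]^2 = (3s)^3 · (2s)^2 = 108s^5 = 4.7×10⁻³³
s = 1.3×10⁻⁷ M
[PO₄³⁻] = 2s = 2.7×10⁻⁷ M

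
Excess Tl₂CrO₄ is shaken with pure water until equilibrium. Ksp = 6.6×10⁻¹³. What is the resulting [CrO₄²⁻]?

Tl₂CrO₄(s) ⇌ 2 Tl⁺(aq) + CrO₄²⁻(aq)
Let s be the molar solubility. Then [Tl⁺] = 2s and [CrO₄²⁻] = s.
Ksp = [Tl⁺]^2[CrO₄²⁻] = (2s)^2 · s = 4s^3 = 6.6×10⁻¹³
s = 5.5×10⁻⁵ mol/L
[CrO₄²⁻] = s = 5.5×10⁻⁵ mol/L

5.5×10⁻⁵ M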